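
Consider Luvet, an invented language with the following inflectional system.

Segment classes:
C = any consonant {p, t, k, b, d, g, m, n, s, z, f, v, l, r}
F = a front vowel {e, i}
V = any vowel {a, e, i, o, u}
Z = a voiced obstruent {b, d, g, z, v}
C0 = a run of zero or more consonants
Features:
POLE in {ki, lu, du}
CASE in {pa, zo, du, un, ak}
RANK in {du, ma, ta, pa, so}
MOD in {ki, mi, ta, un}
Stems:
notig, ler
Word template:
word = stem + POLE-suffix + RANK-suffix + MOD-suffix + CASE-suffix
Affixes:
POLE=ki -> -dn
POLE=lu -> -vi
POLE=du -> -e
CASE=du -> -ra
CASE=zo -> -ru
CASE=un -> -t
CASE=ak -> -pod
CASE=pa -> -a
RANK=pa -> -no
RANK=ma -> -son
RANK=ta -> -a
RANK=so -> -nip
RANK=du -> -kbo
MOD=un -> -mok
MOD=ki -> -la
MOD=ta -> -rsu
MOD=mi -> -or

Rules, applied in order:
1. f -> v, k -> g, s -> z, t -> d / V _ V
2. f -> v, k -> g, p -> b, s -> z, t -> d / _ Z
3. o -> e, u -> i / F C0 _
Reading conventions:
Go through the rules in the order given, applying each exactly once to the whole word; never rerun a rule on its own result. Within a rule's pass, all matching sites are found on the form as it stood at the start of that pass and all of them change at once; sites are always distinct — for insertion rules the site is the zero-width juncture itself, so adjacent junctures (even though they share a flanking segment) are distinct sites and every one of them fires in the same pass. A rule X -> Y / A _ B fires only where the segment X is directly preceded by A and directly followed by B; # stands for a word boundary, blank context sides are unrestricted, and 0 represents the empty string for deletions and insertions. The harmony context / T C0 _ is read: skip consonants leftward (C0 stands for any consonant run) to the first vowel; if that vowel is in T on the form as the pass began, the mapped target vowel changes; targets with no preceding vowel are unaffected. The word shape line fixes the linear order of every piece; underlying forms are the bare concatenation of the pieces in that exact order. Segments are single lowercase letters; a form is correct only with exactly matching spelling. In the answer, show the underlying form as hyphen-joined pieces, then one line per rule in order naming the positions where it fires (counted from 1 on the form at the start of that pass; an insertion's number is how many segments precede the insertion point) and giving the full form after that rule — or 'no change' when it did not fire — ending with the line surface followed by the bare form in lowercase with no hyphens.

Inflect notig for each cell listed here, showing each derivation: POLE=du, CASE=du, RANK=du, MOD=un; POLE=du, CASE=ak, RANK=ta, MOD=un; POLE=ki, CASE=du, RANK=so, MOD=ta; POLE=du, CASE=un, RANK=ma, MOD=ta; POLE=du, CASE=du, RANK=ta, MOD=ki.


cell POLE=du, CASE=du, RANK=du, MOD=un:
underlying: notig-e-kbo-mok-ra
1. f -> v, k -> g, s -> z, t -> d / V _ V: fires at position(s) 3: nodigekbomokra
2. f -> v, k -> g, p -> b, s -> z, t -> d / _ Z: fires at position(s) 7: nodigegbomokra
3. o -> e, u -> i / F C0 _: fires at position(s) 9: nodigegbemokra
surface: nodigegbemokra

cell POLE=du, CASE=ak, RANK=ta, MOD=un:
underlying: notig-e-a-mok-pod
1. f -> v, k -> g, s -> z, t -> d / V _ V: fires at position(s) 3: nodigeamokpod
2. f -> v, k -> g, p -> b, s -> z, t -> d / _ Z: no change
3. o -> e, u -> i / F C0 _: no change
surface: nodigeamokpod

cell POLE=ki, CASE=du, RANK=so, MOD=ta:
underlying: notig-dn-nip-rsu-ra
1. f -> v, k -> g, s -> z, t -> d / V _ V: fires at position(s) 3: nodigdnniprsura
2. f -> v, k -> g, p -> b, s -> z, t -> d / _ Z: no change
3. o -> e, u -> i / F C0 _: fires at position(s) 13: nodigdnniprsira
surface: nodigdnniprsira

cell POLE=du, CASE=un, RANK=ma, MOD=ta:
underlying: notig-e-son-rsu-t
1. f -> v, k -> g, s -> z, t -> d / V _ V: fires at position(s) 3, 7: nodigezonrsut
2. f -> v, k -> g, p -> b, s -> z, t -> d / _ Z: no change
3. o -> e, u -> i / F C0 _: fires at position(s) 8: nodigezenrsut
surface: nodigezenrsut

cell POLE=du, CASE=du, RANK=ta, MOD=ki:
underlying: notig-e-a-la-ra
1. f -> v, k -> g, s -> z, t -> d / V _ V: fires at position(s) 3: nodigealara
2. f -> v, k -> g, p -> b, s -> z, t -> d / _ Z: no change
3. o -> e, u -> i / F C0 _: no change
surface: nodigealara


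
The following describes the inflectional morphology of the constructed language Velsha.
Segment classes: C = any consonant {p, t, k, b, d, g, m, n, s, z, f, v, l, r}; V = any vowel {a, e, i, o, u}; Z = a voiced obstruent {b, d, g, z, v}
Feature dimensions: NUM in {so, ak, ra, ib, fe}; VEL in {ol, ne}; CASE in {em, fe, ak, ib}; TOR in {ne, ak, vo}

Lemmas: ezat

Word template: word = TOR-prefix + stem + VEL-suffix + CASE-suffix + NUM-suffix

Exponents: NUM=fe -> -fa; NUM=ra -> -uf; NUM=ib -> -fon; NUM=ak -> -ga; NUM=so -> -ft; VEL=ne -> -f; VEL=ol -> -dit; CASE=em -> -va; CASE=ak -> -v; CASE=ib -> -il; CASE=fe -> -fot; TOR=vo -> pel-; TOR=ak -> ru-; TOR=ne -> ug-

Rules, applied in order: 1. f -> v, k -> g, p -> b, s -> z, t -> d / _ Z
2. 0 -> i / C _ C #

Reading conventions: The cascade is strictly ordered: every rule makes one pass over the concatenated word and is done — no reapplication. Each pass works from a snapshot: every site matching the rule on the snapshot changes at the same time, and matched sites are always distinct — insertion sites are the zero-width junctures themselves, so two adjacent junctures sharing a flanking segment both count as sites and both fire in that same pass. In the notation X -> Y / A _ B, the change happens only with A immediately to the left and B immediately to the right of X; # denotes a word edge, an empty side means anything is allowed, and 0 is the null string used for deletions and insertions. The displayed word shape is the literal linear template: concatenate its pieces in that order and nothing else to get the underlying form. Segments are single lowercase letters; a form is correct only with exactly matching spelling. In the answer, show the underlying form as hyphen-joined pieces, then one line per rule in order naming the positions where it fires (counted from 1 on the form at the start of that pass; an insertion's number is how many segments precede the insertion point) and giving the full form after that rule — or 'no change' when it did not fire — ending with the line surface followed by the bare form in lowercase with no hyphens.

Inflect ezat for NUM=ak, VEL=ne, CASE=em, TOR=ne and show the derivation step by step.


underlying: ug-ezat-f-va-ga
1. f -> v, k -> g, p -> b, s -> z, t -> d / _ Z: fires at position(s) 7: ugezatvvaga
2. 0 -> i / C _ C #: no change
surface: ugezatvvaga


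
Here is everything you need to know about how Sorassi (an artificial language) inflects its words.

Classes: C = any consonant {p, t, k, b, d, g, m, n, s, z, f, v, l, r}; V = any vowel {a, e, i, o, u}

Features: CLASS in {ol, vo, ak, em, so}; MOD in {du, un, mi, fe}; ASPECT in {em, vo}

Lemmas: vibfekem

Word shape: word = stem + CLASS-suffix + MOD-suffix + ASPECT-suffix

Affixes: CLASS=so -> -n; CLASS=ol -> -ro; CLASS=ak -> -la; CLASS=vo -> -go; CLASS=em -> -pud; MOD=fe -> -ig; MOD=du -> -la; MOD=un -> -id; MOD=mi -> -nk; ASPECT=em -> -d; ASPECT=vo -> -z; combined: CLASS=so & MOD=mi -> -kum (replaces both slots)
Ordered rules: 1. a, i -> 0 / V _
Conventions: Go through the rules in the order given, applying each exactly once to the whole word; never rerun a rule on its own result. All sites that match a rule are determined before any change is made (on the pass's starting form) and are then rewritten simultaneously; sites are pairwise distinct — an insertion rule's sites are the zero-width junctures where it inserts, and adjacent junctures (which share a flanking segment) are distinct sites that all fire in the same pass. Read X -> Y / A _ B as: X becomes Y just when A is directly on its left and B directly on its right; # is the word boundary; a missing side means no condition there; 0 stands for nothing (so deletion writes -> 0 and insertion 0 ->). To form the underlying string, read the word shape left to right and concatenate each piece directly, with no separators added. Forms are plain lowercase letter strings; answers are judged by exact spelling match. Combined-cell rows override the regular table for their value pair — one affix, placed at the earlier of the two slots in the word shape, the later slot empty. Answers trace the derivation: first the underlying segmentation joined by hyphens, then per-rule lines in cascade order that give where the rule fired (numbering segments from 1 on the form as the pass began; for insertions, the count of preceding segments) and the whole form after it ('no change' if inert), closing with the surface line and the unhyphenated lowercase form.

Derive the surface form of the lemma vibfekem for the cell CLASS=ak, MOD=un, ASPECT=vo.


underlying: vibfekem-la-id-z
1. a, i -> 0 / V _: fires at position(s) 11: vibfekemladz
surface: vibfekemladz


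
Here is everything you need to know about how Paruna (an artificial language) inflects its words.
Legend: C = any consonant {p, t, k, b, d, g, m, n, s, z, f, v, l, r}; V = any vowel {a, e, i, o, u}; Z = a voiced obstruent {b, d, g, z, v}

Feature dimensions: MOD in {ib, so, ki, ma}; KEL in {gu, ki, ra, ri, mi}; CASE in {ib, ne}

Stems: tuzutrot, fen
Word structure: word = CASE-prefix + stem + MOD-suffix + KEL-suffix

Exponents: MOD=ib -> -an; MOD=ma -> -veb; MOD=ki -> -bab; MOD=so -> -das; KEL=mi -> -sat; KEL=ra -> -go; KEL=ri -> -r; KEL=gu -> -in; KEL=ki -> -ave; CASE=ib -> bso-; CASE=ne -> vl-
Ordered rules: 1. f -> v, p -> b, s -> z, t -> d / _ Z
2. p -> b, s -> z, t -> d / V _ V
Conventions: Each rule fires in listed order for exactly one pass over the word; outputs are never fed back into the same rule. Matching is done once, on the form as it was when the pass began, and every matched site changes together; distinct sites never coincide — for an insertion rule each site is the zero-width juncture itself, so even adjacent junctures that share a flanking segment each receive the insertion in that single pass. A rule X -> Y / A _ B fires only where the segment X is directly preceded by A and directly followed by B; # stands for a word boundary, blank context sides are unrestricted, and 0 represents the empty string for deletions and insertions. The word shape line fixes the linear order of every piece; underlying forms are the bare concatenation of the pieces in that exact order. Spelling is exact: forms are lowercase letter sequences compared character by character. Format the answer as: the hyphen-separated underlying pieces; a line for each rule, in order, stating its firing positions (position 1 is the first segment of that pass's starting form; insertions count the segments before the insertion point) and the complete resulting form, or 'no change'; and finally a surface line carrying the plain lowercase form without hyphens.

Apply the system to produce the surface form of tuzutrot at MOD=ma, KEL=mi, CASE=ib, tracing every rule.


underlying: bso-tuzutrot-veb-sat
1. f -> v, p -> b, s -> z, t -> d / _ Z: fires at position(s) 11: bsotuzutrodvebsat
2. p -> b, s -> z, t -> d / V _ V: fires at position(s) 4: bsoduzutrodvebsat
surface: bsoduzutrodvebsat


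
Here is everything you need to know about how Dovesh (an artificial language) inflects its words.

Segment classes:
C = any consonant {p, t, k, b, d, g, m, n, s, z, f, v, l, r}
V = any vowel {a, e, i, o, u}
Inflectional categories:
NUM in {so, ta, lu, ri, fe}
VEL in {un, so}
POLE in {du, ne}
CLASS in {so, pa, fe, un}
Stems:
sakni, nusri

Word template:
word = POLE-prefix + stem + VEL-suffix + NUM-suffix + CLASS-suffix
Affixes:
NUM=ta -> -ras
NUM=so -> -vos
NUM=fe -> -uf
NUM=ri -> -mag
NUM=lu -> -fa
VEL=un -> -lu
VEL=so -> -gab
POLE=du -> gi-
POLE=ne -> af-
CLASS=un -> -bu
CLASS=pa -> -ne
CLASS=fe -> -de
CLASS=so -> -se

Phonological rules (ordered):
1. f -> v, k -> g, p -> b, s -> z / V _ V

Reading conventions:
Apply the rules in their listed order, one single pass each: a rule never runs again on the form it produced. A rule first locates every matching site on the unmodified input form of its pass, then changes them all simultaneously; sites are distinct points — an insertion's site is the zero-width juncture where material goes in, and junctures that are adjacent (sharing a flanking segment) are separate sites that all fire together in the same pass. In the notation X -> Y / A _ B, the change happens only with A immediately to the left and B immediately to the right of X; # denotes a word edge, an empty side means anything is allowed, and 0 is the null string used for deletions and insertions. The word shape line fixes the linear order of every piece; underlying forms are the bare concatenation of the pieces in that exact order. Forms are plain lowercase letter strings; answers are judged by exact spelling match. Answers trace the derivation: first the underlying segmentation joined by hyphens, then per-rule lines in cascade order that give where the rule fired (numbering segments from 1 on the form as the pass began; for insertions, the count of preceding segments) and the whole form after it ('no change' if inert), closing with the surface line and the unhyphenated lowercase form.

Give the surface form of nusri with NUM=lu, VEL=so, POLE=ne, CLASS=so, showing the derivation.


underlying: af-nusri-gab-fa-se
1. f -> v, k -> g, p -> b, s -> z / V _ V: fires at position(s) 13: afnusrigabfaze
surface: afnusrigabfaze


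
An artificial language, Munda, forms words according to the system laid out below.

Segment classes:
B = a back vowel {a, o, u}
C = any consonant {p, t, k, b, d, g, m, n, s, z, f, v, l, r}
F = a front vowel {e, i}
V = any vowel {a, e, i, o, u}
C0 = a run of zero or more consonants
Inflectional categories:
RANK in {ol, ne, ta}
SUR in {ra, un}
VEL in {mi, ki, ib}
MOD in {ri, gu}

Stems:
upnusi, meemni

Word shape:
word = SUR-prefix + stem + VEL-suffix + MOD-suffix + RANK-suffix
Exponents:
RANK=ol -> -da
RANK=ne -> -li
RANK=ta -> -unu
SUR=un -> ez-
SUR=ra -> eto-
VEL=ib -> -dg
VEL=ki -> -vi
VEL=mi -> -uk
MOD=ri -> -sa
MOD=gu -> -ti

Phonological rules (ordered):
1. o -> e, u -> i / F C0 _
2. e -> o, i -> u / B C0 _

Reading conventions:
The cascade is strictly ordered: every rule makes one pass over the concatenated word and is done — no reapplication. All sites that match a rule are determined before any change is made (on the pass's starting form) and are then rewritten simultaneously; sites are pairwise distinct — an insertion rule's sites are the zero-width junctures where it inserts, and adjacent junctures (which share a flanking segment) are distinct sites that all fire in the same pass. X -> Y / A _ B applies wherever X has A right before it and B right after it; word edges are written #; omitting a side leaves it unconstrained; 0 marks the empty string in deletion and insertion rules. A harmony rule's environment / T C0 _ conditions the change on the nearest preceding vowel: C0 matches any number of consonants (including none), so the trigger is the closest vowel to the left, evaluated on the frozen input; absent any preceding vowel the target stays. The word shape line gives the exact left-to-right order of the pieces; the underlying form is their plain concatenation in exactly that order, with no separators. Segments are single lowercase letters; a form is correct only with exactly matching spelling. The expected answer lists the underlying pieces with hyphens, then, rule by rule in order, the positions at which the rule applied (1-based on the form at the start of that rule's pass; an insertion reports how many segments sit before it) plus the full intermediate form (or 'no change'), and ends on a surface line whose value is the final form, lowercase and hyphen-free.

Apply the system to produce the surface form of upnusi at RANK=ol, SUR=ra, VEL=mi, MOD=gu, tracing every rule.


underlying: eto-upnusi-uk-ti-da
1. o -> e, u -> i / F C0 _: fires at position(s) 3, 10: eteupnusiiktida
2. e -> o, i -> u / B C0 _: fires at position(s) 9: eteupnusuiktida
surface: eteupnusuiktida


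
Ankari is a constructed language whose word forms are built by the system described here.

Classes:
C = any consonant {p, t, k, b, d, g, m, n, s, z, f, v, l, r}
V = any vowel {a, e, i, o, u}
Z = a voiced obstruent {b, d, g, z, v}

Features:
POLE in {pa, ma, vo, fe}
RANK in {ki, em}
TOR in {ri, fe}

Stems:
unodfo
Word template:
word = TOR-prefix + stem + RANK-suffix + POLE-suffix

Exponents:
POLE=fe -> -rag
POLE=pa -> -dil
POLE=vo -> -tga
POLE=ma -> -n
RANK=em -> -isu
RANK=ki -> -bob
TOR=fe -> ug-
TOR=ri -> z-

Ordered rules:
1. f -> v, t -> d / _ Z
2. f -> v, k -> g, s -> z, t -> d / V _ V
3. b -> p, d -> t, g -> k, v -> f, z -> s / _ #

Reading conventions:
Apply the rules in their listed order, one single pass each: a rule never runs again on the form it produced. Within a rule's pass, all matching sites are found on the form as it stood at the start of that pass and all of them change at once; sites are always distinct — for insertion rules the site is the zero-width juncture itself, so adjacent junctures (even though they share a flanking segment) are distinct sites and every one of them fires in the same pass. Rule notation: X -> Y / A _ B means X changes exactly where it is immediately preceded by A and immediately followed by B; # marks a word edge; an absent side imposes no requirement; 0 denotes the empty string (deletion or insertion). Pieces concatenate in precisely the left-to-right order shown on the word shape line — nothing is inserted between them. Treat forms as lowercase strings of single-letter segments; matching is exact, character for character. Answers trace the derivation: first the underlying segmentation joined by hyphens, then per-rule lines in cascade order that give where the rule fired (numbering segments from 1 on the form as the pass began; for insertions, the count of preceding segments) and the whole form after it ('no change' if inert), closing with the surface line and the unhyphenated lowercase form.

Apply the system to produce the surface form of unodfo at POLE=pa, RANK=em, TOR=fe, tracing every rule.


underlying: ug-unodfo-isu-dil
1. f -> v, t -> d / _ Z: no change
2. f -> v, k -> g, s -> z, t -> d / V _ V: fires at position(s) 10: ugunodfoizudil
3. b -> p, d -> t, g -> k, v -> f, z -> s / _ #: no change
surface: ugunodfoizudil


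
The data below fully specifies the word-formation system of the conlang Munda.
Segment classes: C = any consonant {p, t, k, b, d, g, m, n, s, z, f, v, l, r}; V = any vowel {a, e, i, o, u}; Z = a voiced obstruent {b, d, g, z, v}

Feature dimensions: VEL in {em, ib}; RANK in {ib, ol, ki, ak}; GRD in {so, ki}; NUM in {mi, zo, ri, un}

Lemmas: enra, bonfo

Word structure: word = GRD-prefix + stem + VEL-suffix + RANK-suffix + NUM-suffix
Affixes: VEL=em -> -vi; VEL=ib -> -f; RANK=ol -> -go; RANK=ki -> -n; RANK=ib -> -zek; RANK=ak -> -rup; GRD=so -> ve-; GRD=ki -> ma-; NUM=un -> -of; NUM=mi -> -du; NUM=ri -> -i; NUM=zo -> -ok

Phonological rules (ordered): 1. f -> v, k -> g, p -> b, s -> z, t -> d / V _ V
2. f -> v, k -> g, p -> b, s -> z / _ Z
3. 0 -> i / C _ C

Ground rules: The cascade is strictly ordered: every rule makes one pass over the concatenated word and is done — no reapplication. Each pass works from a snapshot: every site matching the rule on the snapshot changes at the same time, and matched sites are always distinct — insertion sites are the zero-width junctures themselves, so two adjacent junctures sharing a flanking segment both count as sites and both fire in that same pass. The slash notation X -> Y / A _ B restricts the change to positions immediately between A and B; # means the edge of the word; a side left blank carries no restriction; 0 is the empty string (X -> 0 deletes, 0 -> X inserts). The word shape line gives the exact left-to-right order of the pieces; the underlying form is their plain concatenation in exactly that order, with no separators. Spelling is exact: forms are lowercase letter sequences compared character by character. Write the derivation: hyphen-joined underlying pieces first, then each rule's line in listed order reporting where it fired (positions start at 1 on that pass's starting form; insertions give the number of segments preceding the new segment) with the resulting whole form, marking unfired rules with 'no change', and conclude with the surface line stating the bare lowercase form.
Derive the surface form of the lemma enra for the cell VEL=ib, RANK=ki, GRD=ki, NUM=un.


underlying: ma-enra-f-n-of
1. f -> v, k -> g, p -> b, s -> z, t -> d / V _ V: no change
2. f -> v, k -> g, p -> b, s -> z / _ Z: no change
3. 0 -> i / C _ C: inserts after position(s) 4, 7: maenirafinof
surface: maenirafinof


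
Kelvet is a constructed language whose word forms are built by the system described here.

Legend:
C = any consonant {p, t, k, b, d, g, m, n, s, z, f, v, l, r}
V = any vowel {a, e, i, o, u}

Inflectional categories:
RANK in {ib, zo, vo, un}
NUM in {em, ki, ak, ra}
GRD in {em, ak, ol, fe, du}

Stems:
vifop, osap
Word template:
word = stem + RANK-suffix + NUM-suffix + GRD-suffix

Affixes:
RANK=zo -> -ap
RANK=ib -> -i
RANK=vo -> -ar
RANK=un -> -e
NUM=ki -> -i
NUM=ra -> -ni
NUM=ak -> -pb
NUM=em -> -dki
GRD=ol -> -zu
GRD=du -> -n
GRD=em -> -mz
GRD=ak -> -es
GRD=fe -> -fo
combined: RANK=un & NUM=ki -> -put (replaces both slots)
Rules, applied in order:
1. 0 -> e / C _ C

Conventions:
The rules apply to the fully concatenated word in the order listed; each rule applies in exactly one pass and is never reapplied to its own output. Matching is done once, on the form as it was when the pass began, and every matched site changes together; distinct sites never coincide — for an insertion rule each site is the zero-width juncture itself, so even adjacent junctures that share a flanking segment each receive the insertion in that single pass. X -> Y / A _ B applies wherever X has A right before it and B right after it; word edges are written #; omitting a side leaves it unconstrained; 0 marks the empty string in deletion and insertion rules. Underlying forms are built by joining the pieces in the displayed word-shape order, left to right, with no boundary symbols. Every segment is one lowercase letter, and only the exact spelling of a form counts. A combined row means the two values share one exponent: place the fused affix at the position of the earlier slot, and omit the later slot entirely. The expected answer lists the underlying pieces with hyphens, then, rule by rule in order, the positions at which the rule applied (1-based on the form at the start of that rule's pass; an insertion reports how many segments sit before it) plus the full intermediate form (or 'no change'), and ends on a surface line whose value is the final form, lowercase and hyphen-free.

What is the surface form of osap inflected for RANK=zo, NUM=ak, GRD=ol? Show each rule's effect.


underlying: osap-ap-pb-zu
1. 0 -> e / C _ C: inserts after position(s) 6, 7, 8: osapapepebezu
surface: osapapepebezu


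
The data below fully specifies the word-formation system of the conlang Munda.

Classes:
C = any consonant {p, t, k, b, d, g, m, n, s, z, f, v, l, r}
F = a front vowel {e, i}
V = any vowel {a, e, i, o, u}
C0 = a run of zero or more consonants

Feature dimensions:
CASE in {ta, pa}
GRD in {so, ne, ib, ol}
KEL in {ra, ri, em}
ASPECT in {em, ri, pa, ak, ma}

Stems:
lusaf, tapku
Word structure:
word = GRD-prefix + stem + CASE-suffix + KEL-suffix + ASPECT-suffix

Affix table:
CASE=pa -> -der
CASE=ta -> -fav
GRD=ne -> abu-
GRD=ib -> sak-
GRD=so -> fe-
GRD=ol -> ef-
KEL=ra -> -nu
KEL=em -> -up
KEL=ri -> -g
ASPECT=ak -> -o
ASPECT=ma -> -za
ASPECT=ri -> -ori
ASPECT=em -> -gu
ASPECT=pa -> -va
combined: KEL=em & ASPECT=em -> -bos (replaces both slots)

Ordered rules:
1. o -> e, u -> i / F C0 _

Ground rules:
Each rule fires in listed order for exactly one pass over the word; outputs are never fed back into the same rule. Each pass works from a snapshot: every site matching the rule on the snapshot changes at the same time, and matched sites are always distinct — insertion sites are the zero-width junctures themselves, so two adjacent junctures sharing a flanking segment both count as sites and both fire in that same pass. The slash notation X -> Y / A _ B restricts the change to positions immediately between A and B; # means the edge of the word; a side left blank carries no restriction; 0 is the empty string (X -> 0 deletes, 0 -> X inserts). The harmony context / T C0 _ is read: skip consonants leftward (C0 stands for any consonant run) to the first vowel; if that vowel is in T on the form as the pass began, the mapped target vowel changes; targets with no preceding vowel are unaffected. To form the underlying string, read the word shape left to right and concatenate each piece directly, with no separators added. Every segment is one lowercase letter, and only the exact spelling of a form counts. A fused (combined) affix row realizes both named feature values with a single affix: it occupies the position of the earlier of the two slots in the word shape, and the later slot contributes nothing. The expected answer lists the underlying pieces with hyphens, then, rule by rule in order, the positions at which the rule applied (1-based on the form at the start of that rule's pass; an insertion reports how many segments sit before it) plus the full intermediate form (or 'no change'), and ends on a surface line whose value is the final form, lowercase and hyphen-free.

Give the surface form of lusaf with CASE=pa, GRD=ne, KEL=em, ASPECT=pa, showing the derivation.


underlying: abu-lusaf-der-up-va
1. o -> e, u -> i / F C0 _: fires at position(s) 12: abulusafderipva
surface: abulusafderipva


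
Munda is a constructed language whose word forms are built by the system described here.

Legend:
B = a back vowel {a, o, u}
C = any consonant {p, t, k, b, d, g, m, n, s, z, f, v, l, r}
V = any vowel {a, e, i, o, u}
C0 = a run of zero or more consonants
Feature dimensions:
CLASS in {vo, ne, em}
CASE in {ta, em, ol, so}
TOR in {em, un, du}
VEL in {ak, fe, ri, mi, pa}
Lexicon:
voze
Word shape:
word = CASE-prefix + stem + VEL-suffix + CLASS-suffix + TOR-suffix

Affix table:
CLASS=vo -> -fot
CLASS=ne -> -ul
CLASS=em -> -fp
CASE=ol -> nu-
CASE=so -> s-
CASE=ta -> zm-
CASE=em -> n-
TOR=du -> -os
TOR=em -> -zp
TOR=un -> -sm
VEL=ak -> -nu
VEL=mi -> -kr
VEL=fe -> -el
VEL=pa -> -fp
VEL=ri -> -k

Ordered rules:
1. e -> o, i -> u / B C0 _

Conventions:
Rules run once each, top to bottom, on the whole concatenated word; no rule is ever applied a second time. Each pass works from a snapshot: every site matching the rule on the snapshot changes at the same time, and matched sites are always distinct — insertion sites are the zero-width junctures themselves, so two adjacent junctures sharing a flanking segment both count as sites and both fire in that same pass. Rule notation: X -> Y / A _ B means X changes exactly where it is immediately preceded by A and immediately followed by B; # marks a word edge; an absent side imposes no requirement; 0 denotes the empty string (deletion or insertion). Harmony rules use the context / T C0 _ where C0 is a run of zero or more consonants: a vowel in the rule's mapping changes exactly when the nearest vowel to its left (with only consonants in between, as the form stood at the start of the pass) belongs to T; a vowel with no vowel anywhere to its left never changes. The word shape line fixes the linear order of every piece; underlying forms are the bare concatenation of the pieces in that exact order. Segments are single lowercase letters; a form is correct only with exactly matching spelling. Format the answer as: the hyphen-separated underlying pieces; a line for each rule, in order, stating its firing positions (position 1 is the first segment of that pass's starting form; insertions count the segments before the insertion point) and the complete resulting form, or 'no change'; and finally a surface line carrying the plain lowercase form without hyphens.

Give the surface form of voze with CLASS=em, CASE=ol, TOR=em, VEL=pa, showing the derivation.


underlying: nu-voze-fp-fp-zp
1. e -> o, i -> u / B C0 _: fires at position(s) 6: nuvozofpfpzp
surface: nuvozofpfpzp


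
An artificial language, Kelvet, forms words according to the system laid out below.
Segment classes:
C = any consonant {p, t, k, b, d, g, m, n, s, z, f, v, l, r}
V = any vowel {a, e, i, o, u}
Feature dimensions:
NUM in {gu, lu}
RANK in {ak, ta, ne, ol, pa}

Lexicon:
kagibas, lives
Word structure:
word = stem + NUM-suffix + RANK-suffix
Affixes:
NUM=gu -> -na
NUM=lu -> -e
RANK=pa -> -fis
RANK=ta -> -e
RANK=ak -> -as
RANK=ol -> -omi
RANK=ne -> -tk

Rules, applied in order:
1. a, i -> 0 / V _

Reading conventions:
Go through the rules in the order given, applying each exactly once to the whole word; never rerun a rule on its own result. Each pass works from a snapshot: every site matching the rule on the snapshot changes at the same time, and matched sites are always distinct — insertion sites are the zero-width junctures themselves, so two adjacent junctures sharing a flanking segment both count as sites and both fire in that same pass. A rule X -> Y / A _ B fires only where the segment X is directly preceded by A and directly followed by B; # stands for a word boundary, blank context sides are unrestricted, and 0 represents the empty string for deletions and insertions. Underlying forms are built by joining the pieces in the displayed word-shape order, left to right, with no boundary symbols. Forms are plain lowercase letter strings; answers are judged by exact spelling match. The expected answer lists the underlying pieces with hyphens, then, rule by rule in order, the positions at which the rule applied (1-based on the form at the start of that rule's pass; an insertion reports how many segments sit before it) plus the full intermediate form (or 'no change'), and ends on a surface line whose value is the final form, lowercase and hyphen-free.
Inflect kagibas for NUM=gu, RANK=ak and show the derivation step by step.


underlying: kagibas-na-as
1. a, i -> 0 / V _: fires at position(s) 10: kagibasnas
surface: kagibasnas


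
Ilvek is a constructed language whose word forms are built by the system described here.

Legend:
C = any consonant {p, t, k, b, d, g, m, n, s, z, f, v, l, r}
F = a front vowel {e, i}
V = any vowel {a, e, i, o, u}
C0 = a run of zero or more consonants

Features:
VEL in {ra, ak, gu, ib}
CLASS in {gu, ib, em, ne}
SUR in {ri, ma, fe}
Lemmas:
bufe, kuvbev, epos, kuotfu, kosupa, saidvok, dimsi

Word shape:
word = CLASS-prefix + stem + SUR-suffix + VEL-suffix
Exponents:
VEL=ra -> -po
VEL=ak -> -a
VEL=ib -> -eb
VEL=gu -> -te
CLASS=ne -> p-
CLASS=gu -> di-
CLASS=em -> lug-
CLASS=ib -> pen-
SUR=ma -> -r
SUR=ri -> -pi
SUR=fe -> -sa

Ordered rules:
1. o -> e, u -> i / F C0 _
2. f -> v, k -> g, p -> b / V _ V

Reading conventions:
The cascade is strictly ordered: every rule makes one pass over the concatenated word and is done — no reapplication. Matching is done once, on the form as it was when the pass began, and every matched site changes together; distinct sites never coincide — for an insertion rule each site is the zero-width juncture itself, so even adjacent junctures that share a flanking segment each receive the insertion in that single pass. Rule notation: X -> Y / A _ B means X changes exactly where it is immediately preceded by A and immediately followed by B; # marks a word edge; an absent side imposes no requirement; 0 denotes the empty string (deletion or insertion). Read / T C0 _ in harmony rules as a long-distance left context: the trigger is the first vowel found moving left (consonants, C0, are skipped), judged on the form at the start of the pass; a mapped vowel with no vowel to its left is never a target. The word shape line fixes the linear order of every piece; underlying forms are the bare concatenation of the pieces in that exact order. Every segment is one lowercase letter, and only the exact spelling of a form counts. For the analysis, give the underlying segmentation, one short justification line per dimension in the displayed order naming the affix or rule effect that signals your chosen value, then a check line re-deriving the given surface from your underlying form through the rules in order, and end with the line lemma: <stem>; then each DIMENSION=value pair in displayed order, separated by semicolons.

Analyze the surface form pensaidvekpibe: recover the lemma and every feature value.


underlying: pen-saidvok-pi-po
VEL=ra - signalled by the affix -po
CLASS=ib - signalled by the affix pen-
SUR=ri - signalled by the affix -pi
check: pensaidvokpipo -> pensaidvekpipe -> pensaidvekpibe
lemma: saidvok; VEL=ra; CLASS=ib; SUR=ri


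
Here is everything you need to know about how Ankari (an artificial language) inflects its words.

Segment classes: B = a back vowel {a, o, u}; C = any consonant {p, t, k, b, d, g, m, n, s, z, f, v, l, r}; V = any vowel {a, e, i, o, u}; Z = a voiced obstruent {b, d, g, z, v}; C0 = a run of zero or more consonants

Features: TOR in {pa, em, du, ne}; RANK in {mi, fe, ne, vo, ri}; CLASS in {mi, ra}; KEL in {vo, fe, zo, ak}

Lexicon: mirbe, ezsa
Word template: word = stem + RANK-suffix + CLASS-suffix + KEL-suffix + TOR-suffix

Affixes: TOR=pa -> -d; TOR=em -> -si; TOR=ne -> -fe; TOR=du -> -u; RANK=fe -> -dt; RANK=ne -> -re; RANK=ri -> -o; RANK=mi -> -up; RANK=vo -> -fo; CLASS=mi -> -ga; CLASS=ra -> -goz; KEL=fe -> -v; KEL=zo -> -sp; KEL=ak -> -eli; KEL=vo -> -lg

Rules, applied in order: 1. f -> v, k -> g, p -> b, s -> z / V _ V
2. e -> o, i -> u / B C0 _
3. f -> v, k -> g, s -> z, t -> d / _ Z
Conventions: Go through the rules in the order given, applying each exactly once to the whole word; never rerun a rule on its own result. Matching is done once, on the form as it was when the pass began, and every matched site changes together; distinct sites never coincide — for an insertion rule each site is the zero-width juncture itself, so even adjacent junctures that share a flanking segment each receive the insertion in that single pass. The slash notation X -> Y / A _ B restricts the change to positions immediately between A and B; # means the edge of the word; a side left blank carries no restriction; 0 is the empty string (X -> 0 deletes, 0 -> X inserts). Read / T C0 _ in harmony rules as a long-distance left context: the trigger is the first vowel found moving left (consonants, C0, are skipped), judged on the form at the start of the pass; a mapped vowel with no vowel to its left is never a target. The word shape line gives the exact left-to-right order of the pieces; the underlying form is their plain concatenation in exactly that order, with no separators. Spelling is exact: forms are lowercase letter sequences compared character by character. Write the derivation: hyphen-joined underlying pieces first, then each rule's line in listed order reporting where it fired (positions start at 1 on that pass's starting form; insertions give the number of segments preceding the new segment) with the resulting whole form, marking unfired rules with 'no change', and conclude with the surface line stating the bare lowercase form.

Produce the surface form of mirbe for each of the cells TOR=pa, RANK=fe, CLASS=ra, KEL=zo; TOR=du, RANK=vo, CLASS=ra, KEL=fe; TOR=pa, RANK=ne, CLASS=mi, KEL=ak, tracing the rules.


cell TOR=pa, RANK=fe, CLASS=ra, KEL=zo:
underlying: mirbe-dt-goz-sp-d
1. f -> v, k -> g, p -> b, s -> z / V _ V: no change
2. e -> o, i -> u / B C0 _: no change
3. f -> v, k -> g, s -> z, t -> d / _ Z: fires at position(s) 7: mirbeddgozspd
surface: mirbeddgozspd

cell TOR=du, RANK=vo, CLASS=ra, KEL=fe:
underlying: mirbe-fo-goz-v-u
1. f -> v, k -> g, p -> b, s -> z / V _ V: fires at position(s) 6: mirbevogozvu
2. e -> o, i -> u / B C0 _: no change
3. f -> v, k -> g, s -> z, t -> d / _ Z: no change
surface: mirbevogozvu

cell TOR=pa, RANK=ne, CLASS=mi, KEL=ak:
underlying: mirbe-re-ga-eli-d
1. f -> v, k -> g, p -> b, s -> z / V _ V: no change
2. e -> o, i -> u / B C0 _: fires at position(s) 10: mirberegaolid
3. f -> v, k -> g, s -> z, t -> d / _ Z: no change
surface: mirberegaolid


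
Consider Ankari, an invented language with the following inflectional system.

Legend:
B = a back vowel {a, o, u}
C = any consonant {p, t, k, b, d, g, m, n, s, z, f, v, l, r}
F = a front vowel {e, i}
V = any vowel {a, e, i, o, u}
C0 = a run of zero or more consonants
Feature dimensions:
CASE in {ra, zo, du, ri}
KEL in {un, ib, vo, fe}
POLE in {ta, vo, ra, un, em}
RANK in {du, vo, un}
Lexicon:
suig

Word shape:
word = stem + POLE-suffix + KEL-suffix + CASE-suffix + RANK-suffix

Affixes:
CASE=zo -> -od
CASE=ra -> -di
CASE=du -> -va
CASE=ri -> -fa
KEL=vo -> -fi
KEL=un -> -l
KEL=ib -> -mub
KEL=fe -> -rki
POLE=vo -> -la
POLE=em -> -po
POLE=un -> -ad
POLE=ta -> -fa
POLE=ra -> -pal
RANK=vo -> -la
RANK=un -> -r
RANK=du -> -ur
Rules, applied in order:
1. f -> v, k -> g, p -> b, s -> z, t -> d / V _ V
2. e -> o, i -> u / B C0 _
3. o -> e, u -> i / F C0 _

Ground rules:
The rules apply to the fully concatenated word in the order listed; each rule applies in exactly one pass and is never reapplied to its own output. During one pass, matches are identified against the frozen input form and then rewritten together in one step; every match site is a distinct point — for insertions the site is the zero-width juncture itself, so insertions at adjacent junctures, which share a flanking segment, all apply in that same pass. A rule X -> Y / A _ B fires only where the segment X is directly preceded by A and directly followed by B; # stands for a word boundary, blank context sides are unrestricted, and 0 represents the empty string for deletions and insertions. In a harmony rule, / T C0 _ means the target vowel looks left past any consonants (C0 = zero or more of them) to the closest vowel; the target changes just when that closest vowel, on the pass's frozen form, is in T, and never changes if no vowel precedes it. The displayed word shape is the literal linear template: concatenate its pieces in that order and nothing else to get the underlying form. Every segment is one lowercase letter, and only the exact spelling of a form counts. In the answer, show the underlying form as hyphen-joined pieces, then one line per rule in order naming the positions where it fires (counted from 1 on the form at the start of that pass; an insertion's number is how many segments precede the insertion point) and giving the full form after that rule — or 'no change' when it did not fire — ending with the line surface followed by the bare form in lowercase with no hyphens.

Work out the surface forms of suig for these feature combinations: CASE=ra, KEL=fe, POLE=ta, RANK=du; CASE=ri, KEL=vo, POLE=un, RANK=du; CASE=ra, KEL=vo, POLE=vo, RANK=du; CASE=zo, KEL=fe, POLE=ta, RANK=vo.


cell CASE=ra, KEL=fe, POLE=ta, RANK=du:
underlying: suig-fa-rki-di-ur
1. f -> v, k -> g, p -> b, s -> z, t -> d / V _ V: no change
2. e -> o, i -> u / B C0 _: fires at position(s) 3, 9: suugfarkudiur
3. o -> e, u -> i / F C0 _: fires at position(s) 12: suugfarkudiir
surface: suugfarkudiir

cell CASE=ri, KEL=vo, POLE=un, RANK=du:
underlying: suig-ad-fi-fa-ur
1. f -> v, k -> g, p -> b, s -> z, t -> d / V _ V: fires at position(s) 9: suigadfivaur
2. e -> o, i -> u / B C0 _: fires at position(s) 3, 8: suugadfuvaur
3. o -> e, u -> i / F C0 _: no change
surface: suugadfuvaur

cell CASE=ra, KEL=vo, POLE=vo, RANK=du:
underlying: suig-la-fi-di-ur
1. f -> v, k -> g, p -> b, s -> z, t -> d / V _ V: fires at position(s) 7: suiglavidiur
2. e -> o, i -> u / B C0 _: fires at position(s) 3, 8: suuglavudiur
3. o -> e, u -> i / F C0 _: fires at position(s) 11: suuglavudiir
surface: suuglavudiir

cell CASE=zo, KEL=fe, POLE=ta, RANK=vo:
underlying: suig-fa-rki-od-la
1. f -> v, k -> g, p -> b, s -> z, t -> d / V _ V: no change
2. e -> o, i -> u / B C0 _: fires at position(s) 3, 9: suugfarkuodla
3. o -> e, u -> i / F C0 _: no change
surface: suugfarkuodla


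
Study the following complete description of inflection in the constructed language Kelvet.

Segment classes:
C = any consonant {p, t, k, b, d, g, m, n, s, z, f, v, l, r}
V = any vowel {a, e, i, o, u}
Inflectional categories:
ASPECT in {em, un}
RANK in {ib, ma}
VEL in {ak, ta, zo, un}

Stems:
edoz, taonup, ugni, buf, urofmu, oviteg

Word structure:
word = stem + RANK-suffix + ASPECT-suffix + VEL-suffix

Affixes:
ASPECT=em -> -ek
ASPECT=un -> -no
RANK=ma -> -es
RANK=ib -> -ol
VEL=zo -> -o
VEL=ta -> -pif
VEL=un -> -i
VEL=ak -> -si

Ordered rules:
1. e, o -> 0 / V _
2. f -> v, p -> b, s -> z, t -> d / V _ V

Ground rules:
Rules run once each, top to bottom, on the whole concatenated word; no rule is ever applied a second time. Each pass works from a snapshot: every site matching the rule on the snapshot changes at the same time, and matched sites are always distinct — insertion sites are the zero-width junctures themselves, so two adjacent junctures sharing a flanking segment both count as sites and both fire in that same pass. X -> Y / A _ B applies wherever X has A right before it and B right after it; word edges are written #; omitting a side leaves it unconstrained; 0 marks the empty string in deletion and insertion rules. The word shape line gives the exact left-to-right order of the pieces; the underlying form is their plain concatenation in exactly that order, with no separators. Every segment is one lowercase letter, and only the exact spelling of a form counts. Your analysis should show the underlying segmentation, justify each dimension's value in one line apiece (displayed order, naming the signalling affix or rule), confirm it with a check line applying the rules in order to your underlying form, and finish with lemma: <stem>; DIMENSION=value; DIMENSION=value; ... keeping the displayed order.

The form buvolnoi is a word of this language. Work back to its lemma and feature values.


underlying: buf-ol-no-i
ASPECT=un - signalled by the affix -no
RANK=ib - signalled by the affix -ol
VEL=un - signalled by the affix -i
check: bufolnoi -> bufolnoi -> buvolnoi
lemma: buf; ASPECT=un; RANK=ib; VEL=un
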